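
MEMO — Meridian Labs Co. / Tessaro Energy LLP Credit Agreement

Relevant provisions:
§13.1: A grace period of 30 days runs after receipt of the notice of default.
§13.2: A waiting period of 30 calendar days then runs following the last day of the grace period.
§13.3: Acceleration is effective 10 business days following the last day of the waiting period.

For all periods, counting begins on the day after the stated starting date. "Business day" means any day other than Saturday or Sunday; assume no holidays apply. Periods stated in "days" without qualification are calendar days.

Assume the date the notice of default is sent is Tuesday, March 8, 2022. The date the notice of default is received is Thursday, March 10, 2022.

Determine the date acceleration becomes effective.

Adding 30 calendar days to March 10, 2022 gives April 9, 2022, which is the last day of the grace period.
The last day of the waiting period: April 9, 2022 + 30 days = May 9, 2022.
The date acceleration becomes effective: counting 10 business days from Monday, May 9, 2022 (May 10, May 11, May 12, May 13, May 16, May 17, May 18, May 19, May 20, May 23, skipping weekends) reaches Monday, May 23, 2022.

May 23, 2022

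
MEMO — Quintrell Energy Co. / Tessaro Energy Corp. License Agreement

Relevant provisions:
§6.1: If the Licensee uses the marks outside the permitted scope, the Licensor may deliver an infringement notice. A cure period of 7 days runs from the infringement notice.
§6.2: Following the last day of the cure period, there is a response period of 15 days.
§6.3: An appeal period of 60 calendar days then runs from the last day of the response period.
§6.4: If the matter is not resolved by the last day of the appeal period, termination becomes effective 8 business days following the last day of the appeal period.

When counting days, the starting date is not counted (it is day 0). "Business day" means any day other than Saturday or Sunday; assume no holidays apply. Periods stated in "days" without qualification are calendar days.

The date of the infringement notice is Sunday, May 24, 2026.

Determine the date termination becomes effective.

Adding 7 calendar days to May 24, 2026 gives May 31, 2026, which is the last day of the cure period.
The last day of the response period: May 31, 2026 + 15 days = Jun 15, 2026.
Adding 60 calendar days to Jun 15, 2026 gives Aug 14, 2026, which is the last day of the appeal period.
The date termination becomes effective: 8 business days after Friday, Aug 14, 2026, skipping weekends — Aug 17, Aug 18, Aug 19, Aug 20, Aug 21, Aug 24, Aug 25, Aug 26 — lands on Wednesday, Aug 26, 2026.

Aug 26, 2026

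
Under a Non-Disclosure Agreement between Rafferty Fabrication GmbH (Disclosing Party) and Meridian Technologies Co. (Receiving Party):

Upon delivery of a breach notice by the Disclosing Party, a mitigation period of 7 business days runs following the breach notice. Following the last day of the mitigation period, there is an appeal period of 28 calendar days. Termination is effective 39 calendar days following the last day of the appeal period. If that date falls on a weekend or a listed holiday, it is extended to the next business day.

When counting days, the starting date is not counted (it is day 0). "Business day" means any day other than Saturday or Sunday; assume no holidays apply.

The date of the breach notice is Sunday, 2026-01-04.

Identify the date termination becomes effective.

From Sunday, 2026-01-04, 7 business days (Jan 5, Jan 6, Jan 7, Jan 8, Jan 9, Jan 12, Jan 13, skipping weekends) brings us to Tuesday, 2026-01-13, which is the last day of the mitigation period.
Adding 28 calendar days to 2026-01-13 gives 2026-02-10, which is the last day of the appeal period.
The date termination becomes effective: 39 calendar days after 2026-02-10 is 2026-03-21. That falls on a Saturday, so it rolls to the next business day, Monday, 2026-03-23.

2026-03-23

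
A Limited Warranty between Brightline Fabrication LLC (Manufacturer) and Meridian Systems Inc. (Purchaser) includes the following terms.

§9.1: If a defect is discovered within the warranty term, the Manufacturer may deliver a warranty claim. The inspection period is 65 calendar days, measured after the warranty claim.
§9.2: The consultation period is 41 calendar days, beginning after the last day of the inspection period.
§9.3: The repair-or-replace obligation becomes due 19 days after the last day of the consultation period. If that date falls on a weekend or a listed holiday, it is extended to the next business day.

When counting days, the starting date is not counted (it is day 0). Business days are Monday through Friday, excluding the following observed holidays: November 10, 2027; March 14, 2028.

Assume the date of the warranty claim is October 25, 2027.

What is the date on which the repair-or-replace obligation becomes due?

Adding 65 calendar days to October 25, 2027 gives December 29, 2027, which is the last day of the inspection period.
The last day of the consultation period: December 29, 2027 + 41 days = February 8, 2028.
Adding 19 calendar days to February 8, 2028 gives February 27, 2028, which is the date on which the repair-or-replace obligation becomes due. That falls on a Sunday, so it rolls to the next business day, Monday, February 28, 2028.

February 28, 2028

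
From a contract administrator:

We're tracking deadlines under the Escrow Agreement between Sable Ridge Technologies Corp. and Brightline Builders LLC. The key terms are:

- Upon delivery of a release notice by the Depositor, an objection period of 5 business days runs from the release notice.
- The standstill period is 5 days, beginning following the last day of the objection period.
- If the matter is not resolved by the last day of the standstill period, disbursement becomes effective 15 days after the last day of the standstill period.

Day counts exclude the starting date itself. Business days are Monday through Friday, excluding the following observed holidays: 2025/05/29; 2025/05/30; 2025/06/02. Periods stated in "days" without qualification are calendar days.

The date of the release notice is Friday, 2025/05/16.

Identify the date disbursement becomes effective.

The last day of the objection period: 5 business days after Friday, 2025/05/16, skipping weekends — May 19, May 20, May 21, May 22, May 23 — lands on Friday, 2025/05/23.
The last day of the standstill period: 2025/05/23 + 5 days = 2025/05/28.
The date disbursement becomes effective: 2025/05/28 + 15 days = 2025/06/12.

2025/06/12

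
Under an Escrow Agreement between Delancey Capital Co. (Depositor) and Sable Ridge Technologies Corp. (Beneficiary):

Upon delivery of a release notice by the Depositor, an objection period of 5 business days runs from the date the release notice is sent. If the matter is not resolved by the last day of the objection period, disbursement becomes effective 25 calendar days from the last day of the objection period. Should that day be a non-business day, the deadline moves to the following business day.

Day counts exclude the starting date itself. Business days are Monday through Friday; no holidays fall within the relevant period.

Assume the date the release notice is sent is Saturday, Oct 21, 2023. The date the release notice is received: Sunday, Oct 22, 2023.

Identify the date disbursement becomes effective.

Nov 21, 2023

From Saturday, Oct 21, 2023, 5 business days (Oct 23, Oct 24, Oct 25, Oct 26, Oct 27, skipping weekends) brings us to Friday, Oct 27, 2023, which is the last day of the objection period.
The date disbursement becomes effective: 25 calendar days after Oct 27, 2023 is Nov 21, 2023. Nov 21, 2023 is a Tuesday, so no roll-forward applies.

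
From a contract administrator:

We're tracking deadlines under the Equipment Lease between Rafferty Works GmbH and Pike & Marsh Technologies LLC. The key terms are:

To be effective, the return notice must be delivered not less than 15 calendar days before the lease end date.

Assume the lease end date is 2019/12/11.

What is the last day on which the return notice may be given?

2019/11/26

2019/12/11 minus 15 days is 2019/11/26.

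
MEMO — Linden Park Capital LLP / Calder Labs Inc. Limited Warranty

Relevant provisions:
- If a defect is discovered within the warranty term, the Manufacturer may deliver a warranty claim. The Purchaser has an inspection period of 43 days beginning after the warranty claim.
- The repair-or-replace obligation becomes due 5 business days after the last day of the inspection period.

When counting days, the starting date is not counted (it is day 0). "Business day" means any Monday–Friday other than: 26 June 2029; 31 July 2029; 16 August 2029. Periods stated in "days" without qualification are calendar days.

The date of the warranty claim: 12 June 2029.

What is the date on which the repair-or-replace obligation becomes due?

Adding 43 calendar days to 12 June 2029 gives 25 July 2029, which is the last day of the inspection period.
From Wednesday, 25 July 2029, 5 business days (Jul 26, Jul 27, Jul 30, Aug 1, Aug 2, skipping weekends and the listed holiday on Jul 31) brings us to Thursday, 2 August 2029, which is the date on which the repair-or-replace obligation becomes due.

2 August 2029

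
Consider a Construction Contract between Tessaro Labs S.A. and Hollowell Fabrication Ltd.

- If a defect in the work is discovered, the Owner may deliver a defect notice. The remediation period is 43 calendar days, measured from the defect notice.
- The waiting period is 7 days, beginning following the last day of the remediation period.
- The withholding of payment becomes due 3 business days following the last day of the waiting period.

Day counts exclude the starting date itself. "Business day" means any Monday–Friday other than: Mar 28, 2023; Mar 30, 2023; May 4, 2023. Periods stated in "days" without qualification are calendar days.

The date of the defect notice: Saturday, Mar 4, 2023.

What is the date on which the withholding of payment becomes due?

The last day of the remediation period: Mar 4, 2023 + 43 days = Apr 16, 2023.
Adding 7 calendar days to Apr 16, 2023 gives Apr 23, 2023, which is the last day of the waiting period.
The date on which the withholding of payment becomes due: counting 3 business days from Sunday, Apr 23, 2023 (Apr 24, Apr 25, Apr 26, skipping weekends) reaches Wednesday, Apr 26, 2023.

Apr 26, 2023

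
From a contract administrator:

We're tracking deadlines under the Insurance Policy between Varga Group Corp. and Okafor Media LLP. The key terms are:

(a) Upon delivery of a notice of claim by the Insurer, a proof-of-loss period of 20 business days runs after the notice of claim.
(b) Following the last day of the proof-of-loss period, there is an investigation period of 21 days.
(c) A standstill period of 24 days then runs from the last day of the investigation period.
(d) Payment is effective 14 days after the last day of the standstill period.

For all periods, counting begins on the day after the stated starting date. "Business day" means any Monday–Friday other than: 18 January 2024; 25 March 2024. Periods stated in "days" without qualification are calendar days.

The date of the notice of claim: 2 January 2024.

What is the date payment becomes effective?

From Tuesday, 2 January 2024, 20 business days (Jan 3, Jan 4, Jan 5, Jan 8, …, Jan 29, Jan 30, Jan 31, skipping weekends and the listed holiday on Jan 18) brings us to Wednesday, 31 January 2024, which is the last day of the proof-of-loss period.
The last day of the investigation period: 21 calendar days after 31 January 2024 is 21 February 2024.
Adding 24 calendar days to 21 February 2024 gives 16 March 2024, which is the last day of the standstill period.
Adding 14 calendar days to 16 March 2024 gives 30 March 2024, which is the date payment becomes effective.

30 March 2024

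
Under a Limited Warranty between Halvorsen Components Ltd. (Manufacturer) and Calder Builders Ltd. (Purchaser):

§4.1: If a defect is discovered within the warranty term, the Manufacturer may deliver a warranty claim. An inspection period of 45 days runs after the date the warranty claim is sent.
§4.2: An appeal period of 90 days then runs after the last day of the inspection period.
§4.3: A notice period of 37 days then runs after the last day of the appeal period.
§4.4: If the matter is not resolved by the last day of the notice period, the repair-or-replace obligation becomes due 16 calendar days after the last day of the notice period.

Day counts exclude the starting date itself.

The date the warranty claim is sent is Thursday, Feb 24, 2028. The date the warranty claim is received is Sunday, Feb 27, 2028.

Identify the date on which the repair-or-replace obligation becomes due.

The last day of the inspection period: 45 calendar days after Feb 24, 2028 is Apr 9, 2028.
The last day of the appeal period: Apr 9, 2028 + 90 days = Jul 8, 2028.
The last day of the notice period: 37 calendar days after Jul 8, 2028 is Aug 14, 2028.
The date on which the repair-or-replace obligation becomes due: 16 calendar days after Aug 14, 2028 is Aug 30, 2028.

Aug 30, 2028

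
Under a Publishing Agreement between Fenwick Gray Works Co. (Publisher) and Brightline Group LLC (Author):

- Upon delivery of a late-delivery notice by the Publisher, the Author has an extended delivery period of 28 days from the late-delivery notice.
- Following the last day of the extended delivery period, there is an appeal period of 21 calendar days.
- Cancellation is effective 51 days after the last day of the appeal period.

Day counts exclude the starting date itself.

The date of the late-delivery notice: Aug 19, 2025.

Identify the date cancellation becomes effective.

The last day of the extended delivery period: 28 calendar days after Aug 19, 2025 is Sep 16, 2025.
The last day of the appeal period: 21 calendar days after Sep 16, 2025 is Oct 7, 2025.
The date cancellation becomes effective: Oct 7, 2025 + 51 days = Nov 27, 2025.

Nov 27, 2025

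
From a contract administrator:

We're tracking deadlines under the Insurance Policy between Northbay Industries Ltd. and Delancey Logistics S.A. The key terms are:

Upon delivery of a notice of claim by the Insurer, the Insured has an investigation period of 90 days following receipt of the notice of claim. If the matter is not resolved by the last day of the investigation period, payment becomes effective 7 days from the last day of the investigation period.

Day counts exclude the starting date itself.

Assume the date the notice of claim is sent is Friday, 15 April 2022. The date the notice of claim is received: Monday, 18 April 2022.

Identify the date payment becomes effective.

The last day of the investigation period: 18 April 2022 + 90 days = 17 July 2022.
Adding 7 calendar days to 17 July 2022 gives 24 July 2022, which is the date payment becomes effective.

24 July 2022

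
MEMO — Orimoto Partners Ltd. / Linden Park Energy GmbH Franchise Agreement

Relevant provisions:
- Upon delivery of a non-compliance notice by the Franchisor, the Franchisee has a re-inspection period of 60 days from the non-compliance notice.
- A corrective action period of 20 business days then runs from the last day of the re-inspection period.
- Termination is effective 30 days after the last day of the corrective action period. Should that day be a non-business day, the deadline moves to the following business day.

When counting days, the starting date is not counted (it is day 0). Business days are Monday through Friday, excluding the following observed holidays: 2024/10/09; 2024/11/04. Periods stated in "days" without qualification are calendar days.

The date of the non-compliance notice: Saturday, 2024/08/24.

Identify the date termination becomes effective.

2024/12/23

The last day of the re-inspection period: 60 calendar days after 2024/08/24 is 2024/10/23.
The last day of the corrective action period: 20 business days after Wednesday, 2024/10/23, skipping weekends and the listed holiday on Nov 4 — Oct 24, Oct 25, Oct 28, Oct 29, …, Nov 19, Nov 20, Nov 21 — lands on Thursday, 2024/11/21.
The date termination becomes effective: 30 calendar days after 2024/11/21 is 2024/12/21. That falls on a Saturday, so it rolls to the next business day, Monday, 2024/12/23.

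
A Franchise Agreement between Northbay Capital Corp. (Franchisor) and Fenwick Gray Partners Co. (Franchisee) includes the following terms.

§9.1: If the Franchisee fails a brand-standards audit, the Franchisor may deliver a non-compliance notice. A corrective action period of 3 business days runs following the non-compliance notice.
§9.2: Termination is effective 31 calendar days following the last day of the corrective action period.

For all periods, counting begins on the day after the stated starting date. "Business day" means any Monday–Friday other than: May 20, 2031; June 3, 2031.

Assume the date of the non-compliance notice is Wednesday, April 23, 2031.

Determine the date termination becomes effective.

The last day of the corrective action period: counting 3 business days from Wednesday, April 23, 2031 (Apr 24, Apr 25, Apr 28, skipping weekends) reaches Monday, April 28, 2031.
Adding 31 calendar days to April 28, 2031 gives May 29, 2031, which is the date termination becomes effective.

May 29, 2031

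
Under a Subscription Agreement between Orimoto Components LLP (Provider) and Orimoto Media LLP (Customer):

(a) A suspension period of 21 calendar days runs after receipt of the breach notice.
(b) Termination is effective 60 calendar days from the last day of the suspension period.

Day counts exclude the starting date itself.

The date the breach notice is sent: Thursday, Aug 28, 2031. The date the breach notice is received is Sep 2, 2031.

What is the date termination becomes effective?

Nov 22, 2031

The last day of the suspension period: Sep 2, 2031 + 21 days = Sep 23, 2031.
Adding 60 calendar days to Sep 23, 2031 gives Nov 22, 2031, which is the date termination becomes effective.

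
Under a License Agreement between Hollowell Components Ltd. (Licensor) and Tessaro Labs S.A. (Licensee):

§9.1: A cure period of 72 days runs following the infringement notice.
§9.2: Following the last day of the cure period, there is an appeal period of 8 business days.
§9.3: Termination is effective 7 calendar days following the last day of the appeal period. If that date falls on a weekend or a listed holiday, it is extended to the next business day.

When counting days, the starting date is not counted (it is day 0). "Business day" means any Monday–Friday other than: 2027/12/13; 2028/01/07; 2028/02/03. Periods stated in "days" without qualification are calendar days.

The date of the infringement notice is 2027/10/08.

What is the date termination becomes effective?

2028/01/05

The last day of the cure period: 2027/10/08 + 72 days = 2027/12/19.
The last day of the appeal period: 8 business days after Sunday, 2027/12/19, skipping weekends — Dec 20, Dec 21, Dec 22, Dec 23, Dec 24, Dec 27, Dec 28, Dec 29 — lands on Wednesday, 2027/12/29.
The date termination becomes effective: 7 calendar days after 2027/12/29 is 2028/01/05. 2028/01/05 is a Wednesday and is not a listed holiday, so no roll-forward applies.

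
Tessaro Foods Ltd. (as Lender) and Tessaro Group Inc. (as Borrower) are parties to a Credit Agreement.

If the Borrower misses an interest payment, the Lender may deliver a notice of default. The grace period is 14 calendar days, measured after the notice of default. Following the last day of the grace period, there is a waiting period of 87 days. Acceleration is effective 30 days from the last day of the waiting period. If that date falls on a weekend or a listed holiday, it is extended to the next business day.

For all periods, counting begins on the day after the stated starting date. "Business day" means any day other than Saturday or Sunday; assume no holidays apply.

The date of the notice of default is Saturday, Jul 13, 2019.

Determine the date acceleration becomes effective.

The last day of the grace period: Jul 13, 2019 + 14 days = Jul 27, 2019.
The last day of the waiting period: Jul 27, 2019 + 87 days = Oct 22, 2019.
The date acceleration becomes effective: Oct 22, 2019 + 30 days = Nov 21, 2019. Nov 21, 2019 is a Thursday, so no roll-forward applies.

Nov 21, 2019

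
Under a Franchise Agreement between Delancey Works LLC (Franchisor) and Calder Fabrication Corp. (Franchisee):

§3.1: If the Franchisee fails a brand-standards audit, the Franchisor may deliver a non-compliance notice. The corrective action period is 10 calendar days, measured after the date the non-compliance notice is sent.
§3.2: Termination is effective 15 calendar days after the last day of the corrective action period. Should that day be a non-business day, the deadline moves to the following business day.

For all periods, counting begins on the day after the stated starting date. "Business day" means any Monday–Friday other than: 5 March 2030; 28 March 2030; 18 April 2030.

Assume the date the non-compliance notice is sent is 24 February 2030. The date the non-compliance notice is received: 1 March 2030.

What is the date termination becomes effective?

21 March 2030

The last day of the corrective action period: 24 February 2030 + 10 days = 6 March 2030.
The date termination becomes effective: 15 calendar days after 6 March 2030 is 21 March 2030. 21 March 2030 is a Thursday and is not a listed holiday, so no roll-forward applies.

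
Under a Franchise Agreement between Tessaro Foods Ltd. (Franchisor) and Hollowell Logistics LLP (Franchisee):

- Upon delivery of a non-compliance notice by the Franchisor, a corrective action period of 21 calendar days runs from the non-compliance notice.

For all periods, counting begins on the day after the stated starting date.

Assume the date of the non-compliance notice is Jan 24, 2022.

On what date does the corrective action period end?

The last day of the corrective action period: 21 calendar days after Jan 24, 2022 is Feb 14, 2022.

Feb 14, 2022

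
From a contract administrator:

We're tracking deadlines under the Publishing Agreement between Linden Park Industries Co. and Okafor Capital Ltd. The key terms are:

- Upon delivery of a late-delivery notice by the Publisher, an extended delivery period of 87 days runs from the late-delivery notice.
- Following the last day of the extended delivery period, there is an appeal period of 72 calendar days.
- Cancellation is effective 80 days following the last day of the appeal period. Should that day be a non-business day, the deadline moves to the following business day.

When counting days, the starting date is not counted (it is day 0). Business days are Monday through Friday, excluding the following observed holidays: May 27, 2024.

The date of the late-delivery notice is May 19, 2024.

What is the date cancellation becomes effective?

The last day of the extended delivery period: May 19, 2024 + 87 days = Aug 14, 2024.
The last day of the appeal period: 72 calendar days after Aug 14, 2024 is Oct 25, 2024.
The date cancellation becomes effective: Oct 25, 2024 + 80 days = Jan 13, 2025. Jan 13, 2025 is a Monday and is not a listed holiday, so no roll-forward applies.

Jan 13, 2025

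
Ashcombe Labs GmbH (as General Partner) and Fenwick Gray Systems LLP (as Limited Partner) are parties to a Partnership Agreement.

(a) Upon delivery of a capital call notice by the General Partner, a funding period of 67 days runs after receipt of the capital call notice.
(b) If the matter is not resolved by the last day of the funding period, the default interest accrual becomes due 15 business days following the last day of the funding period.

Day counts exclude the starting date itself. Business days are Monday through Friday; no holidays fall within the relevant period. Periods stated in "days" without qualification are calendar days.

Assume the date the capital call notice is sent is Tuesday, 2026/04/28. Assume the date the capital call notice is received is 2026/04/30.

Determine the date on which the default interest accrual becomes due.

Adding 67 calendar days to 2026/04/30 gives 2026/07/06, which is the last day of the funding period.
The date on which the default interest accrual becomes due: 15 business days after Monday, 2026/07/06, skipping weekends — Jul 7, Jul 8, Jul 9, Jul 10, …, Jul 23, Jul 24, Jul 27 — lands on Monday, 2026/07/27.

2026/07/27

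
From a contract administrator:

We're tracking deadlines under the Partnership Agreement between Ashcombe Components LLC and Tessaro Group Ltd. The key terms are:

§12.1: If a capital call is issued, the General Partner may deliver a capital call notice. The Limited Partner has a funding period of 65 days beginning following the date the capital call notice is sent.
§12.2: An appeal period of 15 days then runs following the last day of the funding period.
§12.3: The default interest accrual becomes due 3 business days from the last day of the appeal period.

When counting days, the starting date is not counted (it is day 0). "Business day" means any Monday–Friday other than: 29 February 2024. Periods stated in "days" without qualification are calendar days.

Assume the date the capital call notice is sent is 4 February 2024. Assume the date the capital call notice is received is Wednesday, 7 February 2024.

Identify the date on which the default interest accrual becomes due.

The last day of the funding period: 4 February 2024 + 65 days = 9 April 2024.
The last day of the appeal period: 15 calendar days after 9 April 2024 is 24 April 2024.
The date on which the default interest accrual becomes due: 3 business days after Wednesday, 24 April 2024, skipping weekends — Apr 25, Apr 26, Apr 29 — lands on Monday, 29 April 2024.

29 April 2024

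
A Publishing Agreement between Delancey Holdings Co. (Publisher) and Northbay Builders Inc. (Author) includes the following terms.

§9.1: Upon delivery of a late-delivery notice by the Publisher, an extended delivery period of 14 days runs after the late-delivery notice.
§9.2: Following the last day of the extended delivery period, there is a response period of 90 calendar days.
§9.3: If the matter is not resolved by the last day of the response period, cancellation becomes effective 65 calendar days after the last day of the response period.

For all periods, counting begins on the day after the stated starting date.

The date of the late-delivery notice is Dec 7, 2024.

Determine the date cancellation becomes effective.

The last day of the extended delivery period: Dec 7, 2024 + 14 days = Dec 21, 2024.
The last day of the response period: 90 calendar days after Dec 21, 2024 is Mar 21, 2025.
The date cancellation becomes effective: 65 calendar days after Mar 21, 2025 is May 25, 2025.

May 25, 2025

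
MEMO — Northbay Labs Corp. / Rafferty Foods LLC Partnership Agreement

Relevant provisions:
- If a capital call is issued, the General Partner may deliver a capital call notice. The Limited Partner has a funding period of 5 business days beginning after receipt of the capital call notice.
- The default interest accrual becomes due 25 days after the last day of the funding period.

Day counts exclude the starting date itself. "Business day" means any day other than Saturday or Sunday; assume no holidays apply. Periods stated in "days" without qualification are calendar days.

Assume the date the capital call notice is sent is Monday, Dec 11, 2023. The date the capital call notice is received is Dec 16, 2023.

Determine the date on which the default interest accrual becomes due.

From Saturday, Dec 16, 2023, 5 business days (Dec 18, Dec 19, Dec 20, Dec 21, Dec 22, skipping weekends) brings us to Friday, Dec 22, 2023, which is the last day of the funding period.
The date on which the default interest accrual becomes due: 25 calendar days after Dec 22, 2023 is Jan 16, 2024.

Jan 16, 2024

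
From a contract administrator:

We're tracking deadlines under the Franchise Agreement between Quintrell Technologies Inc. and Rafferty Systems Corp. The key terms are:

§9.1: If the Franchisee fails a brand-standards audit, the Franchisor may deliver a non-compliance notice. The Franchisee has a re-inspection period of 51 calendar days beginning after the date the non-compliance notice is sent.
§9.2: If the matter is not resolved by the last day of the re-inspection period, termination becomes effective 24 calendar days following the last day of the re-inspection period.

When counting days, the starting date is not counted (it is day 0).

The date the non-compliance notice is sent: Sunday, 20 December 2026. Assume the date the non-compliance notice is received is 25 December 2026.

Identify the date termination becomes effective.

The last day of the re-inspection period: 20 December 2026 + 51 days = 9 February 2027.
The date termination becomes effective: 24 calendar days after 9 February 2027 is 5 March 2027.

5 March 2027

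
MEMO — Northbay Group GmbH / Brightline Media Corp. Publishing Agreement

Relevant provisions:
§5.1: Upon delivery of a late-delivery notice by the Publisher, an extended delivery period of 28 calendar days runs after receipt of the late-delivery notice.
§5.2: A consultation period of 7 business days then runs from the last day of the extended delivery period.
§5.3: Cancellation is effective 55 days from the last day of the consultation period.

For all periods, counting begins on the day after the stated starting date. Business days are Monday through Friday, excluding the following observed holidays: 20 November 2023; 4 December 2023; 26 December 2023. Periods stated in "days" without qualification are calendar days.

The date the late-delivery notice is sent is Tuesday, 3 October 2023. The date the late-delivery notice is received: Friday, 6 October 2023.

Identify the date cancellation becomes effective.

8 January 2024

The last day of the extended delivery period: 6 October 2023 + 28 days = 3 November 2023.
From Friday, 3 November 2023, 7 business days (Nov 6, Nov 7, Nov 8, Nov 9, Nov 10, Nov 13, Nov 14, skipping weekends) brings us to Tuesday, 14 November 2023, which is the last day of the consultation period.
The date cancellation becomes effective: 14 November 2023 + 55 days = 8 January 2024.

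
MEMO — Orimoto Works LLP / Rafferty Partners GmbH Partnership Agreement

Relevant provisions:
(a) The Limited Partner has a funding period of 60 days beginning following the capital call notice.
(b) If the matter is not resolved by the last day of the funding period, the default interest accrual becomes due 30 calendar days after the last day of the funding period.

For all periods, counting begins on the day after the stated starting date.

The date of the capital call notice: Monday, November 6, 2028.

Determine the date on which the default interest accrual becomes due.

The last day of the funding period: November 6, 2028 + 60 days = January 5, 2029.
Adding 30 calendar days to January 5, 2029 gives February 4, 2029, which is the date on which the default interest accrual becomes due.

February 4, 2029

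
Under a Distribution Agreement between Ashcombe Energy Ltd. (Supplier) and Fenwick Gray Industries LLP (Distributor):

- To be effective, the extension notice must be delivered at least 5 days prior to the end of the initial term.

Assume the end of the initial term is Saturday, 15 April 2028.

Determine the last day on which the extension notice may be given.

Counting back 5 calendar days from 15 April 2028 gives 10 April 2028.

10 April 2028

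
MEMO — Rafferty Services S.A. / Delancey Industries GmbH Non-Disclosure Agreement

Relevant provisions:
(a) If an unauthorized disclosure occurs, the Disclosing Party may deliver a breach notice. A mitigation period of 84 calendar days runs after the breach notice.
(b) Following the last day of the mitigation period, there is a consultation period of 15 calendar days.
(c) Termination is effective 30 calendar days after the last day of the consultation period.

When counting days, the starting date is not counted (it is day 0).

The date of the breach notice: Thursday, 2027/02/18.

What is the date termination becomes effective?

The last day of the mitigation period: 84 calendar days after 2027/02/18 is 2027/05/13.
The last day of the consultation period: 2027/05/13 + 15 days = 2027/05/28.
The date termination becomes effective: 30 calendar days after 2027/05/28 is 2027/06/27.

2027/06/27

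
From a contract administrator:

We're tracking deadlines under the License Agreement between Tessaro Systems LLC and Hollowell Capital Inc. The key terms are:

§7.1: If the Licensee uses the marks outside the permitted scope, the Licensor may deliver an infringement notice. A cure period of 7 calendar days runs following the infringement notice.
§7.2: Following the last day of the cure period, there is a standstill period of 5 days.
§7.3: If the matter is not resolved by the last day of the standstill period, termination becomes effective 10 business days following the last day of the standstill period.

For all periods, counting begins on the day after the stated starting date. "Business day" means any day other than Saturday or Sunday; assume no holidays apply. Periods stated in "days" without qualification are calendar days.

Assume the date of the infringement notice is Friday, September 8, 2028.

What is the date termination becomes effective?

October 4, 2028

The last day of the cure period: 7 calendar days after September 8, 2028 is September 15, 2028.
The last day of the standstill period: September 15, 2028 + 5 days = September 20, 2028.
The date termination becomes effective: 10 business days after Wednesday, September 20, 2028, skipping weekends — Sep 21, Sep 22, Sep 25, Sep 26, Sep 27, Sep 28, Sep 29, Oct 2, Oct 3, Oct 4 — lands on Wednesday, October 4, 2028.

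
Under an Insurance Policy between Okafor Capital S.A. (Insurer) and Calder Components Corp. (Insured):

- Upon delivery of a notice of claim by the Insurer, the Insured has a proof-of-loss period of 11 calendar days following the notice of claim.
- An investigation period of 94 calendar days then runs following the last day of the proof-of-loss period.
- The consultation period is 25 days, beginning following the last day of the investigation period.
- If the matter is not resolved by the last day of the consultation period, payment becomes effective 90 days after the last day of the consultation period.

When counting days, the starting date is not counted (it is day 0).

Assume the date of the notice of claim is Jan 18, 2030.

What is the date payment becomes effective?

Aug 26, 2030

The last day of the proof-of-loss period: Jan 18, 2030 + 11 days = Jan 29, 2030.
The last day of the investigation period: 94 calendar days after Jan 29, 2030 is May 3, 2030.
The last day of the consultation period: 25 calendar days after May 3, 2030 is May 28, 2030.
Adding 90 calendar days to May 28, 2030 gives Aug 26, 2030, which is the date payment becomes effective.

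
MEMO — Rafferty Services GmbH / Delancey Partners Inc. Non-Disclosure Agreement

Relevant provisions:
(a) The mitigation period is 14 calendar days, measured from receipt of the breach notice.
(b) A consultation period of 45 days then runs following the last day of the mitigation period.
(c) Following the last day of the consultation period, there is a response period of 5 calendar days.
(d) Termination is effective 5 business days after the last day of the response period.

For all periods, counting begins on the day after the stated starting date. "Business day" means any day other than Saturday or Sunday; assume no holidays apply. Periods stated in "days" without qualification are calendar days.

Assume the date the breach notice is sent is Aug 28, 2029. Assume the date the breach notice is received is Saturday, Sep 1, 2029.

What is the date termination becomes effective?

Nov 9, 2029

The last day of the mitigation period: 14 calendar days after Sep 1, 2029 is Sep 15, 2029.
Adding 45 calendar days to Sep 15, 2029 gives Oct 30, 2029, which is the last day of the consultation period.
The last day of the response period: Oct 30, 2029 + 5 days = Nov 4, 2029.
The date termination becomes effective: counting 5 business days from Sunday, Nov 4, 2029 (Nov 5, Nov 6, Nov 7, Nov 8, Nov 9, skipping weekends) reaches Friday, Nov 9, 2029.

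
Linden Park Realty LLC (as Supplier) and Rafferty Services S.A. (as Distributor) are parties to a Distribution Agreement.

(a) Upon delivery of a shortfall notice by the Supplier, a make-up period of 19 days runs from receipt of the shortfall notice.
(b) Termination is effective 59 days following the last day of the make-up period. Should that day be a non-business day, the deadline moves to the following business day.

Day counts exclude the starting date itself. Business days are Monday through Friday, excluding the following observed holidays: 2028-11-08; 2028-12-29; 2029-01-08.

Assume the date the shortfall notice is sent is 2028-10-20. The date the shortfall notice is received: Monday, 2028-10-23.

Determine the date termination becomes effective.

Adding 19 calendar days to 2028-10-23 gives 2028-11-11, which is the last day of the make-up period.
The date termination becomes effective: 2028-11-11 + 59 days = 2029-01-09. 2029-01-09 is a Tuesday and is not a listed holiday, so no roll-forward applies.

2029-01-09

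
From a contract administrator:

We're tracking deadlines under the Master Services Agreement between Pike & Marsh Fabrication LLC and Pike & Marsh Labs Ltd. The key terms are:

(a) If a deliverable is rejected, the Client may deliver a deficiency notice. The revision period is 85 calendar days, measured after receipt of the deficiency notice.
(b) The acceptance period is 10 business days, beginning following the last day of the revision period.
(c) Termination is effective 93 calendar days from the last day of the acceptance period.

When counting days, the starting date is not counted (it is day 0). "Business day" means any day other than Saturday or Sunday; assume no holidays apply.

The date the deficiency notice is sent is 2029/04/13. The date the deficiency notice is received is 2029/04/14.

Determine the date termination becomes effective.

The last day of the revision period: 2029/04/14 + 85 days = 2029/07/08.
The last day of the acceptance period: counting 10 business days from Sunday, 2029/07/08 (Jul 9, Jul 10, Jul 11, Jul 12, Jul 13, Jul 16, Jul 17, Jul 18, Jul 19, Jul 20, skipping weekends) reaches Friday, 2029/07/20.
The date termination becomes effective: 93 calendar days after 2029/07/20 is 2029/10/21.

2029/10/21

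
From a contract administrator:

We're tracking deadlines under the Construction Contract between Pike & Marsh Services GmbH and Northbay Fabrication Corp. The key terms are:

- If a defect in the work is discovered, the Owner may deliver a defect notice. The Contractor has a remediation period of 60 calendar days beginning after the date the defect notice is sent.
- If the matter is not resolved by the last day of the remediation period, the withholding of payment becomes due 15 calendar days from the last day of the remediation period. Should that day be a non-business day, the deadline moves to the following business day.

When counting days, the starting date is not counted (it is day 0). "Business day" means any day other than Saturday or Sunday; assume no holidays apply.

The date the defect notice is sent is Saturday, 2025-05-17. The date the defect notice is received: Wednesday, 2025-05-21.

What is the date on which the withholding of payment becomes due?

Adding 60 calendar days to 2025-05-17 gives 2025-07-16, which is the last day of the remediation period.
Adding 15 calendar days to 2025-07-16 gives 2025-07-31, which is the date on which the withholding of payment becomes due. 2025-07-31 is a Thursday, so no roll-forward applies.

2025-07-31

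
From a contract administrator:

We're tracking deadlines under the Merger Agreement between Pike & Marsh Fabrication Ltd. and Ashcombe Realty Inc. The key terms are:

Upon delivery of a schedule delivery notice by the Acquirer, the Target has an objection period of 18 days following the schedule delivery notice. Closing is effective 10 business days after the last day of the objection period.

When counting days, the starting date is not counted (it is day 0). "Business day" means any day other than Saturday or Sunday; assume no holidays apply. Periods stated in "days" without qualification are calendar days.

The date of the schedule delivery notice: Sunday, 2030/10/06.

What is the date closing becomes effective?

2030/11/07

The last day of the objection period: 2030/10/06 + 18 days = 2030/10/24.
From Thursday, 2030/10/24, 10 business days (Oct 25, Oct 28, Oct 29, Oct 30, Oct 31, Nov 1, Nov 4, Nov 5, Nov 6, Nov 7, skipping weekends) brings us to Thursday, 2030/11/07, which is the date closing becomes effective.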